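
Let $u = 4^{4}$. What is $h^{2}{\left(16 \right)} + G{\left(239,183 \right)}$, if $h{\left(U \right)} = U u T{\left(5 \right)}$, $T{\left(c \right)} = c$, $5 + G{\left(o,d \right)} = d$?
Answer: $419430578$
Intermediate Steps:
$u = 256$
$G{\left(o,d \right)} = -5 + d$
$h{\left(U \right)} = 1280 U$ ($h{\left(U \right)} = U 256 \cdot 5 = 256 U 5 = 1280 U$)
$h^{2}{\left(16 \right)} + G{\left(239,183 \right)} = \left(1280 \cdot 16\right)^{2} + \left(-5 + 183\right) = 20480^{2} + 178 = 419430400 + 178 = 419430578$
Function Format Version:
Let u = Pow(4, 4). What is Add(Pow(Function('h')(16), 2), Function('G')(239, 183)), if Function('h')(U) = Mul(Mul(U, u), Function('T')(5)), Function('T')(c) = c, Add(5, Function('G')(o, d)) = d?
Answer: 419430578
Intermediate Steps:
u = 256
Function('G')(o, d) = Add(-5, d)
Function('h')(U) = Mul(1280, U) (Function('h')(U) = Mul(Mul(U, 256), 5) = Mul(Mul(256, U), 5) = Mul(1280, U))
Add(Pow(Function('h')(16), 2), Function('G')(239, 183)) = Add(Pow(Mul(1280, 16), 2), Add(-5, 183)) = Add(Pow(20480, 2), 178) = Add(419430400, 178) = 419430578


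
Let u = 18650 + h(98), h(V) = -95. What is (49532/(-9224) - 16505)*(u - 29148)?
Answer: 403306367409/2306 ≈ 1.7489e+8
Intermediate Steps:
u = 18555 (u = 18650 - 95 = 18555)
(49532/(-9224) - 16505)*(u - 29148) = (49532/(-9224) - 16505)*(18555 - 29148) = (49532*(-1/9224) - 16505)*(-10593) = (-12383/2306 - 16505)*(-10593) = -38072913/2306*(-10593) = 403306367409/2306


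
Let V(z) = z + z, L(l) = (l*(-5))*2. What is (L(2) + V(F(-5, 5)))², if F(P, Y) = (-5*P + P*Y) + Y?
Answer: 100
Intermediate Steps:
L(l) = -10*l (L(l) = -5*l*2 = -10*l)
F(P, Y) = Y - 5*P + P*Y
V(z) = 2*z
(L(2) + V(F(-5, 5)))² = (-10*2 + 2*(5 - 5*(-5) - 5*5))² = (-20 + 2*(5 + 25 - 25))² = (-20 + 2*5)² = (-20 + 10)² = (-10)² = 100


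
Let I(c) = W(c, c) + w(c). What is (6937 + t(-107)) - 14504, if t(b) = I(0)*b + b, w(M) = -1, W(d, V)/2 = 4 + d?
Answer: -8423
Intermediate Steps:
W(d, V) = 8 + 2*d (W(d, V) = 2*(4 + d) = 8 + 2*d)
I(c) = 7 + 2*c (I(c) = (8 + 2*c) - 1 = 7 + 2*c)
t(b) = 8*b (t(b) = (7 + 2*0)*b + b = (7 + 0)*b + b = 7*b + b = 8*b)
(6937 + t(-107)) - 14504 = (6937 + 8*(-107)) - 14504 = (6937 - 856) - 14504 = 6081 - 14504 = -8423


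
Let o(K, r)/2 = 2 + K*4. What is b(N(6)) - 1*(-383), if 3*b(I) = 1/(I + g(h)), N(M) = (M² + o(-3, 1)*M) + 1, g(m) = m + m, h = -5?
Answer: 106856/279 ≈ 383.00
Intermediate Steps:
g(m) = 2*m
o(K, r) = 4 + 8*K (o(K, r) = 2*(2 + K*4) = 2*(2 + 4*K) = 4 + 8*K)
N(M) = 1 + M² - 20*M (N(M) = (M² + (4 + 8*(-3))*M) + 1 = (M² + (4 - 24)*M) + 1 = (M² - 20*M) + 1 = 1 + M² - 20*M)
b(I) = 1/(3*(-10 + I)) (b(I) = 1/(3*(I + 2*(-5))) = 1/(3*(I - 10)) = 1/(3*(-10 + I)))
b(N(6)) - 1*(-383) = 1/(3*(-10 + (1 + 6² - 20*6))) - 1*(-383) = 1/(3*(-10 + (1 + 36 - 120))) + 383 = 1/(3*(-10 - 83)) + 383 = (⅓)/(-93) + 383 = (⅓)*(-1/93) + 383 = -1/279 + 383 = 106856/279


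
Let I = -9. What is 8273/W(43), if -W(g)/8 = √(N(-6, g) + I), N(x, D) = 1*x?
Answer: 8273*I*√15/120 ≈ 267.01*I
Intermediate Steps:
N(x, D) = x
W(g) = -8*I*√15 (W(g) = -8*√(-6 - 9) = -8*I*√15)
8273/W(43) = 8273/((-8*I*√15)) = 8273*(I*√15/120) = 8273*I*√15/120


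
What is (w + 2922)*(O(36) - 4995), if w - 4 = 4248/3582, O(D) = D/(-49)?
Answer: -142593205410/9751 ≈ -1.4623e+7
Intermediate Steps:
O(D) = -D/49 (O(D) = D*(-1/49) = -D/49)
w = 1032/199 (w = 4 + 4248/3582 = 4 + 4248*(1/3582) = 4 + 236/199 = 1032/199 ≈ 5.1859)
(w + 2922)*(O(36) - 4995) = (1032/199 + 2922)*(-1/49*36 - 4995) = 582510*(-36/49 - 4995)/199 = (582510/199)*(-244791/49) = -142593205410/9751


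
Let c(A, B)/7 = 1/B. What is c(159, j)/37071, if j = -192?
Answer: -7/7117632 ≈ -9.8347e-7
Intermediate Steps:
c(A, B) = 7/B
c(159, j)/37071 = (7/(-192))/37071 = (7*(-1/192))*(1/37071) = -7/192*1/37071 = -7/7117632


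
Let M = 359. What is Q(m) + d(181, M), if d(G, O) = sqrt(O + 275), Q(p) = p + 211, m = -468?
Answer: -257 + sqrt(634) ≈ -231.82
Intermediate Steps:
Q(p) = 211 + p
d(G, O) = sqrt(275 + O)
Q(m) + d(181, M) = (211 - 468) + sqrt(275 + 359) = -257 + sqrt(634)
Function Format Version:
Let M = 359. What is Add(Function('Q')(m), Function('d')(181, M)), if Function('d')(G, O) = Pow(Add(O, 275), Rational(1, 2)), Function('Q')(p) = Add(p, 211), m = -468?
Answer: Add(-257, Pow(634, Rational(1, 2))) ≈ -231.82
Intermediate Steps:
Function('Q')(p) = Add(211, p)
Function('d')(G, O) = Pow(Add(275, O), Rational(1, 2))
Add(Function('Q')(m), Function('d')(181, M)) = Add(Add(211, -468), Pow(Add(275, 359), Rational(1, 2))) = Add(-257, Pow(634, Rational(1, 2)))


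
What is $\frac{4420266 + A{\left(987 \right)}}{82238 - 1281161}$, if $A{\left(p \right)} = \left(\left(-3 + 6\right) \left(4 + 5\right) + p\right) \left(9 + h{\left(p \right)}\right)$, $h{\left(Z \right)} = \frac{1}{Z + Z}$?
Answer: $- \frac{1457270137}{394445667} \approx -3.6945$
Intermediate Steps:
$h{\left(Z \right)} = \frac{1}{2 Z}$
$A{\left(p \right)} = \left(9 + \frac{1}{2 p}\right) \left(27 + p\right)$ ($A{\left(p \right)} = \left(\left(-3 + 6\right) \left(4 + 5\right) + p\right) \left(9 + \frac{1}{2 p}\right) = \left(3 \cdot 9 + p\right) \left(9 + \frac{1}{2 p}\right) = \left(27 + p\right) \left(9 + \frac{1}{2 p}\right) = \left(9 + \frac{1}{2 p}\right) \left(27 + p\right)$)
$\frac{4420266 + A{\left(987 \right)}}{82238 - 1281161} = \frac{4420266 + \frac{27 + 987 \left(487 + 18 \cdot 987\right)}{2 \cdot 987}}{82238 - 1281161} = \frac{4420266 + \frac{1}{2} \cdot \frac{1}{987} \left(27 + 987 \left(487 + 17766\right)\right)}{-1198923} = \left(4420266 + \frac{1}{2} \cdot \frac{1}{987} \left(27 + 987 \cdot 18253\right)\right) \left(- \frac{1}{1198923}\right) = \left(4420266 + \frac{1}{2} \cdot \frac{1}{987} \left(27 + 18015711\right)\right) \left(- \frac{1}{1198923}\right) = \left(4420266 + \frac{1}{2} \cdot \frac{1}{987} \cdot 18015738\right) \left(- \frac{1}{1198923}\right) = \left(4420266 + \frac{3002623}{329}\right) \left(- \frac{1}{1198923}\right) = \frac{1457270137}{329} \left(- \frac{1}{1198923}\right) = - \frac{1457270137}{394445667}$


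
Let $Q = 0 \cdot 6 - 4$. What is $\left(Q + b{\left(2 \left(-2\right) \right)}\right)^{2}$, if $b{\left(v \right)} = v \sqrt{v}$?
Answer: $-48 + 64 i \approx -48.0 + 64.0 i$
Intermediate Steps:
$Q = -4$ ($Q = 0 - 4 = -4$)
$b{\left(v \right)} = v^{\frac{3}{2}}$
$\left(Q + b{\left(2 \left(-2\right) \right)}\right)^{2} = \left(-4 + \left(2 \left(-2\right)\right)^{\frac{3}{2}}\right)^{2} = \left(-4 + \left(-4\right)^{\frac{3}{2}}\right)^{2} = \left(-4 - 8 i\right)^{2}$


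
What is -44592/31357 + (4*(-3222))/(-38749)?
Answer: -1323766392/1215052393 ≈ -1.0895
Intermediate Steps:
-44592/31357 + (4*(-3222))/(-38749) = -44592*1/31357 - 12888*(-1/38749) = -44592/31357 + 12888/38749 = -1323766392/1215052393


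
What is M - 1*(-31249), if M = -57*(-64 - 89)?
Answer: 39970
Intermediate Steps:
M = 8721 (M = -57*(-153) = 8721)
M - 1*(-31249) = 8721 - 1*(-31249) = 8721 + 31249 = 39970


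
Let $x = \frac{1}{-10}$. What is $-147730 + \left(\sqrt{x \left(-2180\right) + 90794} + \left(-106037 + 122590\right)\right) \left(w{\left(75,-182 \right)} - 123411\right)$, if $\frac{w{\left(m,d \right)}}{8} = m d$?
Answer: $-3850557613 - 465222 \sqrt{22753} \approx -3.9207 \cdot 10^{9}$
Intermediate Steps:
$w{\left(m,d \right)} = 8 d m$ ($w{\left(m,d \right)} = 8 m d = 8 d m$)
$x = - \frac{1}{10} \approx -0.1$
$-147730 + \left(\sqrt{x \left(-2180\right) + 90794} + \left(-106037 + 122590\right)\right) \left(w{\left(75,-182 \right)} - 123411\right) = -147730 + \left(\sqrt{\left(- \frac{1}{10}\right) \left(-2180\right) + 90794} + \left(-106037 + 122590\right)\right) \left(8 \left(-182\right) 75 - 123411\right) = -147730 + \left(\sqrt{218 + 90794} + 16553\right) \left(-109200 - 123411\right) = -147730 + \left(\sqrt{91012} + 16553\right) \left(-232611\right) = -147730 + \left(2 \sqrt{22753} + 16553\right) \left(-232611\right) = -147730 + \left(16553 + 2 \sqrt{22753}\right) \left(-232611\right) = -147730 - \left(3850409883 + 465222 \sqrt{22753}\right) = -3850557613 - 465222 \sqrt{22753}$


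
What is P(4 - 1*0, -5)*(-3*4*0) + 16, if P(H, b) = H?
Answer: 16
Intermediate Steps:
P(4 - 1*0, -5)*(-3*4*0) + 16 = (4 - 1*0)*(-3*4*0) + 16 = (4 + 0)*(-12*0) + 16 = 4*0 + 16 = 0 + 16 = 16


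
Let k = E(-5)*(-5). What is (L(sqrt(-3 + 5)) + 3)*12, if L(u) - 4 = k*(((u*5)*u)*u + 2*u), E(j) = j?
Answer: 84 + 3600*sqrt(2) ≈ 5175.2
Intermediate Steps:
k = 25 (k = -5*(-5) = 25)
L(u) = 4 + 50*u + 125*u**3 (L(u) = 4 + 25*(((u*5)*u)*u + 2*u) = 4 + 25*(((5*u)*u)*u + 2*u) = 4 + 25*((5*u**2)*u + 2*u) = 4 + 25*(5*u**3 + 2*u) = 4 + 25*(2*u + 5*u**3) = 4 + (50*u + 125*u**3) = 4 + 50*u + 125*u**3)
(L(sqrt(-3 + 5)) + 3)*12 = ((4 + 50*sqrt(-3 + 5) + 125*(sqrt(-3 + 5))**3) + 3)*12 = ((4 + 50*sqrt(2) + 125*(sqrt(2))**3) + 3)*12 = ((4 + 50*sqrt(2) + 125*(2*sqrt(2))) + 3)*12 = ((4 + 50*sqrt(2) + 250*sqrt(2)) + 3)*12 = ((4 + 300*sqrt(2)) + 3)*12 = (7 + 300*sqrt(2))*12 = 84 + 3600*sqrt(2)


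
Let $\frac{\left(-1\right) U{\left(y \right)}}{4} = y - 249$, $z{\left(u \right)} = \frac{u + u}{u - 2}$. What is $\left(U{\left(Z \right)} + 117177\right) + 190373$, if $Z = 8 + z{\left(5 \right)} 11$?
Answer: $\frac{925102}{3} \approx 3.0837 \cdot 10^{5}$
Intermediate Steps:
$z{\left(u \right)} = \frac{2 u}{-2 + u}$
$Z = \frac{134}{3}$ ($Z = 8 + 2 \cdot 5 \frac{1}{-2 + 5} \cdot 11 = 8 + 2 \cdot 5 \cdot \frac{1}{3} \cdot 11 = 8 + \frac{10}{3} \cdot 11 = 8 + \frac{110}{3} = \frac{134}{3} \approx 44.667$)
$U{\left(y \right)} = 996 - 4 y$ ($U{\left(y \right)} = - 4 \left(y - 249\right) = - 4 \left(-249 + y\right) = 996 - 4 y$)
$\left(U{\left(Z \right)} + 117177\right) + 190373 = \left(\left(996 - \frac{536}{3}\right) + 117177\right) + 190373 = \left(\frac{2452}{3} + 117177\right) + 190373 = \frac{353983}{3} + 190373 = \frac{925102}{3}$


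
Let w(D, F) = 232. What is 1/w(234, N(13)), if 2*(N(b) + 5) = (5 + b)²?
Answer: 1/232 ≈ 0.0043103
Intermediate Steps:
N(b) = -5 + (5 + b)²/2
1/w(234, N(13)) = 1/232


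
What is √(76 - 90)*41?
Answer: 41*I*√14 ≈ 153.41*I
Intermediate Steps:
√(76 - 90)*41 = √(-14)*41 = (I*√14)*41 = 41*I*√14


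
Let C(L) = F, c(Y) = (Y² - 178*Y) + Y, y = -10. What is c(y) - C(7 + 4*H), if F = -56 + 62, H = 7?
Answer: 1864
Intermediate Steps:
F = 6
c(Y) = Y² - 177*Y
C(L) = 6
c(y) - C(7 + 4*H) = -10*(-177 - 10) - 1*6 = -10*(-187) - 6 = 1870 - 6 = 1864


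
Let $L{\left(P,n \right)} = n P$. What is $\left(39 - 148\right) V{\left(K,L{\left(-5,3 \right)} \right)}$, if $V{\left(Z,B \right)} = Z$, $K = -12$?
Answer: $1308$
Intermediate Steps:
$L{\left(P,n \right)} = P n$
$\left(39 - 148\right) V{\left(K,L{\left(-5,3 \right)} \right)} = \left(39 - 148\right) \left(-12\right) = \left(-109\right) \left(-12\right) = 1308$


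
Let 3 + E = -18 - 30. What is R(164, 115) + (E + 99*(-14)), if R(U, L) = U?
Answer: -1273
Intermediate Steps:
E = -51 (E = -3 + (-18 - 30) = -3 - 48 = -51)
R(164, 115) + (E + 99*(-14)) = 164 + (-51 + 99*(-14)) = 164 + (-51 - 1386) = 164 - 1437 = -1273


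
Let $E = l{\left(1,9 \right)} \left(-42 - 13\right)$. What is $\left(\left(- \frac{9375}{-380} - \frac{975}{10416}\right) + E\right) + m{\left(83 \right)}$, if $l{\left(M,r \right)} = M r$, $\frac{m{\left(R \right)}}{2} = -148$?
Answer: $- \frac{50559363}{65968} \approx -766.42$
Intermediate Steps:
$m{\left(R \right)} = -296$ ($m{\left(R \right)} = 2 \left(-148\right) = -296$)
$E = -495$ ($E = 1 \cdot 9 \left(-42 - 13\right) = 9 \left(-55\right) = -495$)
$\left(\left(- \frac{9375}{-380} - \frac{975}{10416}\right) + E\right) + m{\left(83 \right)} = \left(\left(- \frac{9375}{-380} - \frac{975}{10416}\right) - 495\right) - 296 = \left(\left(\left(-9375\right) \left(- \frac{1}{380}\right) - \frac{325}{3472}\right) - 495\right) - 296 = \left(\left(\frac{1875}{76} - \frac{325}{3472}\right) - 495\right) - 296 = \left(\frac{1621325}{65968} - 495\right) - 296 = - \frac{31032835}{65968} - 296 = - \frac{50559363}{65968}$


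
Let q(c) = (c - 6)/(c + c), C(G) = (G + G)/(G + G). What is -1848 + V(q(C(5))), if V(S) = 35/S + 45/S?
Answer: -1880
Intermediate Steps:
C(G) = 1 (C(G) = (2*G)/((2*G)) = (2*G)*(1/(2*G)) = 1)
q(c) = (-6 + c)/(2*c) (q(c) = (-6 + c)/((2*c)) = (-6 + c)*(1/(2*c)) = (-6 + c)/(2*c))
V(S) = 80/S
-1848 + V(q(C(5))) = -1848 + 80/(((1/2)*(-6 + 1)/1)) = -1848 + 80/(((1/2)*1*(-5))) = -1848 + 80/(-5/2) = -1848 + 80*(-2/5) = -1848 - 32 = -1880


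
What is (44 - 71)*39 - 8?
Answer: -1061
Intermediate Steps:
(44 - 71)*39 - 8 = -27*39 - 8 = -1053 - 8 = -1061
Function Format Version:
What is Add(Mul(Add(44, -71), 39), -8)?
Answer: -1061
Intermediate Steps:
Add(Mul(Add(44, -71), 39), -8) = Add(Mul(-27, 39), -8) = Add(-1053, -8) = -1061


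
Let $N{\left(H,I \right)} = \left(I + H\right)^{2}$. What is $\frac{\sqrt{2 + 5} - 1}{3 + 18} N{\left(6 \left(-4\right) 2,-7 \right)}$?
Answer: $- \frac{3025}{21} + \frac{3025 \sqrt{7}}{21} \approx 237.07$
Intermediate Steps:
$N{\left(H,I \right)} = \left(H + I\right)^{2}$
$\frac{\sqrt{2 + 5} - 1}{3 + 18} N{\left(6 \left(-4\right) 2,-7 \right)} = \frac{\sqrt{2 + 5} - 1}{3 + 18} \left(6 \left(-4\right) 2 - 7\right)^{2} = \frac{\sqrt{7} - 1}{21} \left(\left(-24\right) 2 - 7\right)^{2} = \left(-1 + \sqrt{7}\right) \frac{1}{21} \left(-48 - 7\right)^{2} = \left(- \frac{1}{21} + \frac{\sqrt{7}}{21}\right) \left(-55\right)^{2} = \left(- \frac{1}{21} + \frac{\sqrt{7}}{21}\right) 3025 = - \frac{3025}{21} + \frac{3025 \sqrt{7}}{21}$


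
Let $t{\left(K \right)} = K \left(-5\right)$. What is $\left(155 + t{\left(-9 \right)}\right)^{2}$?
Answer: $40000$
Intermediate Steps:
$t{\left(K \right)} = - 5 K$
$\left(155 + t{\left(-9 \right)}\right)^{2} = \left(155 - -45\right)^{2} = \left(155 + 45\right)^{2} = 200^{2} = 40000$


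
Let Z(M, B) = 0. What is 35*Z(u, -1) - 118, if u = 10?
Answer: -118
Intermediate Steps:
35*Z(u, -1) - 118 = 35*0 - 118 = 0 - 118 = -118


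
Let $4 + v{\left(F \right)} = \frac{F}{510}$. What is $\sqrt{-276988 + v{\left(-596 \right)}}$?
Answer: $\frac{i \sqrt{18011480790}}{255} \approx 526.3 i$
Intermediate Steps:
$v{\left(F \right)} = -4 + \frac{F}{510}$
$\sqrt{-276988 + v{\left(-596 \right)}} = \sqrt{-276988 + \left(-4 + \frac{1}{510} \left(-596\right)\right)} = \sqrt{-276988 - \frac{1318}{255}} = \sqrt{- \frac{70633258}{255}} = \frac{i \sqrt{18011480790}}{255}$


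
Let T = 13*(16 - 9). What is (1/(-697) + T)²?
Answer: 4022857476/485809 ≈ 8280.7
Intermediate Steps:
T = 91 (T = 13*7 = 91)
(1/(-697) + T)² = (1/(-697) + 91)² = (-1/697 + 91)² = (63426/697)² = 4022857476/485809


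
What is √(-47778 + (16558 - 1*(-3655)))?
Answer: I*√27565 ≈ 166.03*I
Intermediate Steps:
√(-47778 + (16558 - 1*(-3655))) = √(-47778 + (16558 + 3655)) = √(-47778 + 20213) = √(-27565) = I*√27565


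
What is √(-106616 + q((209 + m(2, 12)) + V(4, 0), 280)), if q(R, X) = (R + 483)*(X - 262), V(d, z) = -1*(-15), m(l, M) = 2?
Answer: I*√93854 ≈ 306.36*I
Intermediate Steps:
V(d, z) = 15
q(R, X) = (-262 + X)*(483 + R) (q(R, X) = (483 + R)*(-262 + X) = (-262 + X)*(483 + R))
√(-106616 + q((209 + m(2, 12)) + V(4, 0), 280)) = √(-106616 + (-126546 - 262*((209 + 2) + 15) + 483*280 + ((209 + 2) + 15)*280)) = √(-106616 + (-126546 - 262*(211 + 15) + 135240 + (211 + 15)*280)) = √(-106616 + (-126546 - 262*226 + 135240 + 226*280)) = √(-106616 + (-126546 - 59212 + 135240 + 63280)) = √(-106616 + 12762) = √(-93854) = I*√93854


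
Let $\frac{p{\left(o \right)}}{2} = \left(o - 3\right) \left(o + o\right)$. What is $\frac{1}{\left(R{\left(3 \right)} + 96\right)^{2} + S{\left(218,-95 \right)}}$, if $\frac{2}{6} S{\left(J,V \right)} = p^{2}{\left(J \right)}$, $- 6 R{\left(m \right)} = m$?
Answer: $\frac{4}{421785041281} \approx 9.4835 \cdot 10^{-12}$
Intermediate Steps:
$p{\left(o \right)} = 4 o \left(-3 + o\right)$ ($p{\left(o \right)} = 2 \left(o - 3\right) \left(o + o\right) = 2 \left(-3 + o\right) 2 o = 2 \cdot 2 o \left(-3 + o\right) = 4 o \left(-3 + o\right)$)
$R{\left(m \right)} = - \frac{m}{6}$
$S{\left(J,V \right)} = 48 J^{2} \left(-3 + J\right)^{2}$ ($S{\left(J,V \right)} = 3 \left(4 J \left(-3 + J\right)\right)^{2} = 3 \cdot 16 J^{2} \left(-3 + J\right)^{2} = 48 J^{2} \left(-3 + J\right)^{2}$)
$\frac{1}{\left(R{\left(3 \right)} + 96\right)^{2} + S{\left(218,-95 \right)}} = \frac{1}{\left(\left(- \frac{1}{6}\right) 3 + 96\right)^{2} + 48 \cdot 218^{2} \left(-3 + 218\right)^{2}} = \frac{1}{\left(- \frac{1}{2} + 96\right)^{2} + 48 \cdot 47524 \cdot 215^{2}} = \frac{1}{\left(\frac{191}{2}\right)^{2} + 48 \cdot 47524 \cdot 46225} = \frac{1}{\frac{36481}{4} + 105446251200} = \frac{1}{\frac{421785041281}{4}} = \frac{4}{421785041281}$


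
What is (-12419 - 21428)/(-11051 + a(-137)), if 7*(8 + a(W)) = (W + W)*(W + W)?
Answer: 236929/2337 ≈ 101.38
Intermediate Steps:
a(W) = -8 + 4*W**2/7 (a(W) = -8 + ((W + W)*(W + W))/7 = -8 + ((2*W)*(2*W))/7 = -8 + (4*W**2)/7 = -8 + 4*W**2/7)
(-12419 - 21428)/(-11051 + a(-137)) = (-12419 - 21428)/(-11051 + (-8 + (4/7)*(-137)**2)) = -33847/(-11051 + (-8 + (4/7)*18769)) = -33847/(-11051 + (-8 + 75076/7)) = -33847/(-11051 + 75020/7) = -33847/(-2337/7) = -33847*(-7/2337) = 236929/2337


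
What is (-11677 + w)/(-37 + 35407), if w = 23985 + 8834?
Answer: 10571/17685 ≈ 0.59774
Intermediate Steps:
w = 32819
(-11677 + w)/(-37 + 35407) = (-11677 + 32819)/(-37 + 35407) = 21142/35370 = 21142*(1/35370) = 10571/17685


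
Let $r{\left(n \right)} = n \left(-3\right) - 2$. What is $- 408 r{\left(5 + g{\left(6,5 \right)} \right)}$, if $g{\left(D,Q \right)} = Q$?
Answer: $13056$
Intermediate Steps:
$r{\left(n \right)} = -2 - 3 n$ ($r{\left(n \right)} = - 3 n - 2 = -2 - 3 n$)
$- 408 r{\left(5 + g{\left(6,5 \right)} \right)} = - 408 \left(-2 - 3 \left(5 + 5\right)\right) = - 408 \left(-2 - 30\right) = \left(-408\right) \left(-32\right) = 13056$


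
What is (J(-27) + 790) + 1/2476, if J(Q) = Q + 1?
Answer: 1891665/2476 ≈ 764.00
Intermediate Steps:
J(Q) = 1 + Q
(J(-27) + 790) + 1/2476 = ((1 - 27) + 790) + 1/2476 = (-26 + 790) + 1/2476 = 764 + 1/2476 = 1891665/2476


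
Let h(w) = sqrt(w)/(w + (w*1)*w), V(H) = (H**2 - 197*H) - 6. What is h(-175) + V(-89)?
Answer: 25448 + I*sqrt(7)/6090 ≈ 25448.0 + 0.00043444*I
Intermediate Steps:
V(H) = -6 + H**2 - 197*H
h(w) = sqrt(w)/(w + w**2) (h(w) = sqrt(w)/(w + w*w) = sqrt(w)/(w + w**2))
h(-175) + V(-89) = 1/(sqrt(-175)*(1 - 175)) + (-6 + (-89)**2 - 197*(-89)) = -I*sqrt(7)/35/(-174) + (-6 + 7921 + 17533) = -I*sqrt(7)/35*(-1/174) + 25448 = I*sqrt(7)/6090 + 25448 = 25448 + I*sqrt(7)/6090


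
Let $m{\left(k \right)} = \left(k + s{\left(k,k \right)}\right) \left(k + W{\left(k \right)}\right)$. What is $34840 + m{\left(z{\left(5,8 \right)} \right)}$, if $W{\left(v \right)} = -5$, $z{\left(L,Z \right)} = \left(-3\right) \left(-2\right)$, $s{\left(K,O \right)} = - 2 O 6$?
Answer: $34774$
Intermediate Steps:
$s{\left(K,O \right)} = - 12 O$
$z{\left(L,Z \right)} = 6$
$m{\left(k \right)} = - 11 k \left(-5 + k\right)$ ($m{\left(k \right)} = \left(k - 12 k\right) \left(k - 5\right) = - 11 k \left(-5 + k\right)$)
$34840 + m{\left(z{\left(5,8 \right)} \right)} = 34840 + 11 \cdot 6 \left(5 - 6\right) = 34840 + 11 \cdot 6 \left(-1\right) = 34840 - 66 = 34774$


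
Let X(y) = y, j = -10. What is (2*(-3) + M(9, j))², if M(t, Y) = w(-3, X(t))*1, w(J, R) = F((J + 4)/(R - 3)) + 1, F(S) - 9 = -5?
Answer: 1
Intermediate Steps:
F(S) = 4 (F(S) = 9 - 5 = 4)
w(J, R) = 5 (w(J, R) = 4 + 1 = 5)
M(t, Y) = 5 (M(t, Y) = 5*1 = 5)
(2*(-3) + M(9, j))² = (2*(-3) + 5)² = (-6 + 5)² = (-1)² = 1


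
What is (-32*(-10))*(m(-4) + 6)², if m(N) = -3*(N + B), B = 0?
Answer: 103680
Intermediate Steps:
m(N) = -3*N (m(N) = -3*(N + 0) = -3*N)
(-32*(-10))*(m(-4) + 6)² = (-32*(-10))*(-3*(-4) + 6)² = 320*(12 + 6)² = 320*18² = 320*324 = 103680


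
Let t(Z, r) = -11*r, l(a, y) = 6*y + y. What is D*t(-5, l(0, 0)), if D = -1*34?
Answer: 0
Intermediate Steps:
l(a, y) = 7*y
D = -34
D*t(-5, l(0, 0)) = -(-374)*7*0 = -(-374)*0 = -34*0 = 0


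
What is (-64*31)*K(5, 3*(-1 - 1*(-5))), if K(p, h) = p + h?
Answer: -33728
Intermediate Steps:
K(p, h) = h + p
(-64*31)*K(5, 3*(-1 - 1*(-5))) = (-64*31)*(3*(-1 - 1*(-5)) + 5) = -1984*(3*(-1 + 5) + 5) = -1984*(3*4 + 5) = -1984*(12 + 5) = -1984*17 = -33728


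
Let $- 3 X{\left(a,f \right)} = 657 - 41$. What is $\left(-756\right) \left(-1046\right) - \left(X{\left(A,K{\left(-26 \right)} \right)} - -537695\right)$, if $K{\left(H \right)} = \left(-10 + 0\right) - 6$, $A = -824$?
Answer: $\frac{759859}{3} \approx 2.5329 \cdot 10^{5}$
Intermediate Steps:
$K{\left(H \right)} = -16$ ($K{\left(H \right)} = -10 - 6 = -16$)
$X{\left(a,f \right)} = - \frac{616}{3}$ ($X{\left(a,f \right)} = - \frac{657 - 41}{3} = \left(- \frac{1}{3}\right) 616 = - \frac{616}{3}$)
$\left(-756\right) \left(-1046\right) - \left(X{\left(A,K{\left(-26 \right)} \right)} - -537695\right) = \left(-756\right) \left(-1046\right) - \left(- \frac{616}{3} - -537695\right) = 790776 - \left(- \frac{616}{3} + 537695\right) = 790776 - \frac{1612469}{3} = \frac{759859}{3}$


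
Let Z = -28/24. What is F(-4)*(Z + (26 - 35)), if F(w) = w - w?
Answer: 0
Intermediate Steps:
Z = -7/6 (Z = -28*1/24 = -7/6 ≈ -1.1667)
F(w) = 0
F(-4)*(Z + (26 - 35)) = 0*(-7/6 + (26 - 35)) = 0*(-7/6 - 9) = 0*(-61/6) = 0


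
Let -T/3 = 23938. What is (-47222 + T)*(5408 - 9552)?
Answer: 493285184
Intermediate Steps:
T = -71814 (T = -3*23938 = -71814)
(-47222 + T)*(5408 - 9552) = (-47222 - 71814)*(5408 - 9552) = -119036*(-4144) = 493285184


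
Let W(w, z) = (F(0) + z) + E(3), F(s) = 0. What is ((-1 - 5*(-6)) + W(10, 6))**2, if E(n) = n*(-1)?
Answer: 1024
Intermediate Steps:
E(n) = -n
W(w, z) = -3 + z (W(w, z) = (0 + z) - 1*3 = z - 3 = -3 + z)
((-1 - 5*(-6)) + W(10, 6))**2 = ((-1 - 5*(-6)) + (-3 + 6))**2 = ((-1 + 30) + 3)**2 = (29 + 3)**2 = 32**2 = 1024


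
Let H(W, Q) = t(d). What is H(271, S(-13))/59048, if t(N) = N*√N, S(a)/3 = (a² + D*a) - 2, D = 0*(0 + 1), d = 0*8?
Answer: 0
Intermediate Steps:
d = 0
D = 0 (D = 0*1 = 0)
S(a) = -6 + 3*a² (S(a) = 3*((a² + 0*a) - 2) = 3*((a² + 0) - 2) = 3*(a² - 2) = 3*(-2 + a²) = -6 + 3*a²)
t(N) = N^(3/2)
H(W, Q) = 0 (H(W, Q) = 0^(3/2) = 0)
H(271, S(-13))/59048 = 0/59048 = 0*(1/59048) = 0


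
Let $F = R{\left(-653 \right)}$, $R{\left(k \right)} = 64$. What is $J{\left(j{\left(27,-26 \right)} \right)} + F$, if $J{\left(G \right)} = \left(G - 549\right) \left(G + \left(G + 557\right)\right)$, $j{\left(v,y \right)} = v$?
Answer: $-318878$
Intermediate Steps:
$F = 64$
$J{\left(G \right)} = \left(-549 + G\right) \left(557 + 2 G\right)$ ($J{\left(G \right)} = \left(-549 + G\right) \left(G + \left(557 + G\right)\right) = \left(-549 + G\right) \left(557 + 2 G\right)$)
$J{\left(j{\left(27,-26 \right)} \right)} + F = \left(-305793 - 14607 + 2 \cdot 27^{2}\right) + 64 = \left(-305793 - 14607 + 2 \cdot 729\right) + 64 = \left(-305793 - 14607 + 1458\right) + 64 = -318942 + 64 = -318878$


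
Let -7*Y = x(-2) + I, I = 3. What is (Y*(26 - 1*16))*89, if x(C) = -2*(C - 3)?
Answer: -11570/7 ≈ -1652.9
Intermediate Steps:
x(C) = 6 - 2*C (x(C) = -2*(-3 + C) = 6 - 2*C)
Y = -13/7 (Y = -((6 - 2*(-2)) + 3)/7 = -((6 + 4) + 3)/7 = -(10 + 3)/7 = -1/7*13 = -13/7 ≈ -1.8571)
(Y*(26 - 1*16))*89 = -13*(26 - 1*16)/7*89 = -13*(26 - 16)/7*89 = -13/7*10*89 = -130/7*89 = -11570/7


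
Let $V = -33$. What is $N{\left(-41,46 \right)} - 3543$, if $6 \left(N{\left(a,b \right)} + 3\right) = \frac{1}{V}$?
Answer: $- \frac{702109}{198} \approx -3546.0$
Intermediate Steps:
$N{\left(a,b \right)} = - \frac{595}{198}$ ($N{\left(a,b \right)} = -3 + \frac{1}{6 \left(-33\right)} = -3 + \frac{1}{6} \left(- \frac{1}{33}\right) = -3 - \frac{1}{198} = - \frac{595}{198}$)
$N{\left(-41,46 \right)} - 3543 = - \frac{595}{198} - 3543 = - \frac{702109}{198}$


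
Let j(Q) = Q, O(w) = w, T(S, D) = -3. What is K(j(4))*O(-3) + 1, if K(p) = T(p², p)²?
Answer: -26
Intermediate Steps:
K(p) = 9 (K(p) = (-3)² = 9)
K(j(4))*O(-3) + 1 = 9*(-3) + 1 = -27 + 1 = -26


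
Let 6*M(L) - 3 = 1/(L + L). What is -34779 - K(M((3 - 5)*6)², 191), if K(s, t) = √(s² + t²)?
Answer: -34779 - √15686187663457/20736 ≈ -34970.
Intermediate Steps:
M(L) = ½ + 1/(12*L) (M(L) = ½ + 1/(6*(L + L)) = ½ + 1/(6*((2*L))) = ½ + (1/(2*L))/6 = ½ + 1/(12*L))
-34779 - K(M((3 - 5)*6)², 191) = -34779 - √((((1 + 6*((3 - 5)*6))/(12*(((3 - 5)*6))))²)² + 191²) = -34779 - √((((1 + 6*(-2*6))/(12*((-2*6))))²)² + 36481) = -34779 - √((((1/12)*(1 + 6*(-12))/(-12))²)² + 36481) = -34779 - √((((1/12)*(-1/12)*(1 - 72))²)² + 36481) = -34779 - √((((1/12)*(-1/12)*(-71))²)² + 36481) = -34779 - √(((71/144)²)² + 36481) = -34779 - √((5041/20736)² + 36481) = -34779 - √(25411681/429981696 + 36481) = -34779 - √(15686187663457/429981696) = -34779 - √15686187663457/20736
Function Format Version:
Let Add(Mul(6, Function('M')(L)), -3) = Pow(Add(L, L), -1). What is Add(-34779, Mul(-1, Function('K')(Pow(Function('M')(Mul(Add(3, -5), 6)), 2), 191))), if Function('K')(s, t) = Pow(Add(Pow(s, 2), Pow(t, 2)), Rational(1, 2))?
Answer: Add(-34779, Mul(Rational(-1, 20736), Pow(15686187663457, Rational(1, 2)))) ≈ -34970.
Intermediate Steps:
Function('M')(L) = Add(Rational(1, 2), Mul(Rational(1, 12), Pow(L, -1))) (Function('M')(L) = Add(Rational(1, 2), Mul(Rational(1, 6), Pow(Add(L, L), -1))) = Add(Rational(1, 2), Mul(Rational(1, 6), Pow(Mul(2, L), -1))) = Add(Rational(1, 2), Mul(Rational(1, 6), Mul(Rational(1, 2), Pow(L, -1)))) = Add(Rational(1, 2), Mul(Rational(1, 12), Pow(L, -1))))
Add(-34779, Mul(-1, Function('K')(Pow(Function('M')(Mul(Add(3, -5), 6)), 2), 191))) = Add(-34779, Mul(-1, Pow(Add(Pow(Pow(Mul(Rational(1, 12), Pow(Mul(Add(3, -5), 6), -1), Add(1, Mul(6, Mul(Add(3, -5), 6)))), 2), 2), Pow(191, 2)), Rational(1, 2)))) = Add(-34779, Mul(-1, Pow(Add(Pow(Pow(Mul(Rational(1, 12), Pow(Mul(-2, 6), -1), Add(1, Mul(6, Mul(-2, 6)))), 2), 2), 36481), Rational(1, 2)))) = Add(-34779, Mul(-1, Pow(Add(Pow(Pow(Mul(Rational(1, 12), Pow(-12, -1), Add(1, Mul(6, -12))), 2), 2), 36481), Rational(1, 2)))) = Add(-34779, Mul(-1, Pow(Add(Pow(Pow(Mul(Rational(1, 12), Rational(-1, 12), Add(1, -72)), 2), 2), 36481), Rational(1, 2)))) = Add(-34779, Mul(-1, Pow(Add(Pow(Pow(Mul(Rational(1, 12), Rational(-1, 12), -71), 2), 2), 36481), Rational(1, 2)))) = Add(-34779, Mul(-1, Pow(Add(Pow(Pow(Rational(71, 144), 2), 2), 36481), Rational(1, 2)))) = Add(-34779, Mul(-1, Pow(Add(Pow(Rational(5041, 20736), 2), 36481), Rational(1, 2)))) = Add(-34779, Mul(-1, Pow(Add(Rational(25411681, 429981696), 36481), Rational(1, 2)))) = Add(-34779, Mul(-1, Pow(Rational(15686187663457, 429981696), Rational(1, 2)))) = Add(-34779, Mul(-1, Mul(Rational(1, 20736), Pow(15686187663457, Rational(1, 2))))) = Add(-34779, Mul(Rational(-1, 20736), Pow(15686187663457, Rational(1, 2))))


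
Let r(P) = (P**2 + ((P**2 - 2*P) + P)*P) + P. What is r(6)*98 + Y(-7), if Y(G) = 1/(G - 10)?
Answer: 369851/17 ≈ 21756.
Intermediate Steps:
Y(G) = 1/(-10 + G)
r(P) = P + P**2 + P*(P**2 - P) (r(P) = (P**2 + (P**2 - P)*P) + P = (P**2 + P*(P**2 - P)) + P = P + P**2 + P*(P**2 - P))
r(6)*98 + Y(-7) = (6 + 6**3)*98 + 1/(-10 - 7) = (6 + 216)*98 + 1/(-17) = 222*98 - 1/17 = 21756 - 1/17 = 369851/17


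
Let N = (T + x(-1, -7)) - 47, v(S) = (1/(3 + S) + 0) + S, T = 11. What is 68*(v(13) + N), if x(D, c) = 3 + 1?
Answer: -5151/4 ≈ -1287.8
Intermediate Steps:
x(D, c) = 4
v(S) = S + 1/(3 + S) (v(S) = 1/(3 + S) + S = S + 1/(3 + S))
N = -32 (N = (11 + 4) - 47 = 15 - 47 = -32)
68*(v(13) + N) = 68*((1 + 13² + 3*13)/(3 + 13) - 32) = 68*((1 + 169 + 39)/16 - 32) = 68*((1/16)*209 - 32) = 68*(209/16 - 32) = 68*(-303/16) = -5151/4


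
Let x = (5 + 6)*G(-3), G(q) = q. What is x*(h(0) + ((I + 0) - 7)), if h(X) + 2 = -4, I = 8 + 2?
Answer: 99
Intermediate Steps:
I = 10
h(X) = -6 (h(X) = -2 - 4 = -6)
x = -33 (x = (5 + 6)*(-3) = 11*(-3) = -33)
x*(h(0) + ((I + 0) - 7)) = -33*(-6 + ((10 + 0) - 7)) = -33*(-6 + (10 - 7)) = -33*(-6 + 3) = -33*(-3) = 99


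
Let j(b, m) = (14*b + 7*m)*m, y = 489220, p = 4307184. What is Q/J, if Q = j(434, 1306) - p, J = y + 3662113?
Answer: 15567524/4151333 ≈ 3.7500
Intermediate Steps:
J = 4151333 (J = 489220 + 3662113 = 4151333)
j(b, m) = m*(7*m + 14*b) (j(b, m) = (7*m + 14*b)*m = m*(7*m + 14*b))
Q = 15567524 (Q = 7*1306*(1306 + 2*434) - 1*4307184 = 7*1306*(1306 + 868) - 4307184 = 7*1306*2174 - 4307184 = 19874708 - 4307184 = 15567524)
Q/J = 15567524/4151333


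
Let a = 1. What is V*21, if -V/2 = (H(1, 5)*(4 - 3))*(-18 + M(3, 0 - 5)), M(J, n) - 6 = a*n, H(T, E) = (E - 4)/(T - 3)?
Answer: -357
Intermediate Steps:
H(T, E) = (-4 + E)/(-3 + T)
M(J, n) = 6 + n (M(J, n) = 6 + 1*n = 6 + n)
V = -17 (V = -2*((-4 + 5)/(-3 + 1))*(4 - 3)*(-18 + (6 + (0 - 5))) = -2*(1/(-2))*1*(-18 + (6 - 5)) = -2*-1/2*1*1*(-18 + 1) = -2*(-1/2*1)*(-17) = -(-1)*(-17) = -2*17/2 = -17)
V*21 = -17*21 = -357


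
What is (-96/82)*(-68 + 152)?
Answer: -4032/41 ≈ -98.341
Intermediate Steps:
(-96/82)*(-68 + 152) = -96*1/82*84 = -48/41*84 = -4032/41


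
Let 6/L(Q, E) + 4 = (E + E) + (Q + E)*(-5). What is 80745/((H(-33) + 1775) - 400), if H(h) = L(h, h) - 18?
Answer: 10496850/176413 ≈ 59.502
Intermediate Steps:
L(Q, E) = 6/(-4 - 5*Q - 3*E) (L(Q, E) = 6/(-4 + ((E + E) + (Q + E)*(-5))) = 6/(-4 + (2*E + (E + Q)*(-5))) = 6/(-4 + (2*E + (-5*E - 5*Q))) = 6/(-4 + (-5*Q - 3*E)) = 6/(-4 - 5*Q - 3*E))
H(h) = -18 - 6/(4 + 8*h) (H(h) = -6/(4 + 3*h + 5*h) - 18 = -6/(4 + 8*h) - 18 = -18 - 6/(4 + 8*h))
80745/((H(-33) + 1775) - 400) = 80745/((3*(-13 - 24*(-33))/(2*(1 + 2*(-33))) + 1775) - 400) = 80745/((3*(-13 + 792)/(2*(1 - 66)) + 1775) - 400) = 80745/(((3/2)*779/(-65) + 1775) - 400) = 80745/(((3/2)*(-1/65)*779 + 1775) - 400) = 80745/((-2337/130 + 1775) - 400) = 80745/(228413/130 - 400) = 80745/(176413/130) = 80745*(130/176413) = 10496850/176413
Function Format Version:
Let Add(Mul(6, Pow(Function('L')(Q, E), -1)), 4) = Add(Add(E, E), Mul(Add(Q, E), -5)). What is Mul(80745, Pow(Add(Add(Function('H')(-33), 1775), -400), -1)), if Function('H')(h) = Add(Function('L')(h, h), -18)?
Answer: Rational(10496850, 176413) ≈ 59.502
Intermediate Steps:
Function('L')(Q, E) = Mul(6, Pow(Add(-4, Mul(-5, Q), Mul(-3, E)), -1)) (Function('L')(Q, E) = Mul(6, Pow(Add(-4, Add(Add(E, E), Mul(Add(Q, E), -5))), -1)) = Mul(6, Pow(Add(-4, Add(Mul(2, E), Mul(Add(E, Q), -5))), -1)) = Mul(6, Pow(Add(-4, Add(Mul(2, E), Add(Mul(-5, E), Mul(-5, Q)))), -1)) = Mul(6, Pow(Add(-4, Add(Mul(-5, Q), Mul(-3, E))), -1)) = Mul(6, Pow(Add(-4, Mul(-5, Q), Mul(-3, E)), -1)))
Function('H')(h) = Add(-18, Mul(-6, Pow(Add(4, Mul(8, h)), -1))) (Function('H')(h) = Add(Mul(-6, Pow(Add(4, Mul(3, h), Mul(5, h)), -1)), -18) = Add(Mul(-6, Pow(Add(4, Mul(8, h)), -1)), -18) = Add(-18, Mul(-6, Pow(Add(4, Mul(8, h)), -1))))
Mul(80745, Pow(Add(Add(Function('H')(-33), 1775), -400), -1)) = Mul(80745, Pow(Add(Add(Mul(Rational(3, 2), Pow(Add(1, Mul(2, -33)), -1), Add(-13, Mul(-24, -33))), 1775), -400), -1)) = Mul(80745, Pow(Add(Add(Mul(Rational(3, 2), Pow(Add(1, -66), -1), Add(-13, 792)), 1775), -400), -1)) = Mul(80745, Pow(Add(Add(Mul(Rational(3, 2), Pow(-65, -1), 779), 1775), -400), -1)) = Mul(80745, Pow(Add(Add(Mul(Rational(3, 2), Rational(-1, 65), 779), 1775), -400), -1)) = Mul(80745, Pow(Add(Add(Rational(-2337, 130), 1775), -400), -1)) = Mul(80745, Pow(Add(Rational(228413, 130), -400), -1)) = Mul(80745, Pow(Rational(176413, 130), -1)) = Mul(80745, Rational(130, 176413)) = Rational(10496850, 176413)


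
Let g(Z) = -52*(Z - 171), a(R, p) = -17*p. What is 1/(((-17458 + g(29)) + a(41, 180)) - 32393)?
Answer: -1/45527 ≈ -2.1965e-5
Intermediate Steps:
g(Z) = 8892 - 52*Z (g(Z) = -52*(-171 + Z) = 8892 - 52*Z)
1/(((-17458 + g(29)) + a(41, 180)) - 32393) = 1/(((-17458 + (8892 - 52*29)) - 17*180) - 32393) = 1/(((-17458 + (8892 - 1508)) - 3060) - 32393) = 1/(((-17458 + 7384) - 3060) - 32393) = 1/((-10074 - 3060) - 32393) = 1/(-13134 - 32393) = 1/(-45527) = -1/45527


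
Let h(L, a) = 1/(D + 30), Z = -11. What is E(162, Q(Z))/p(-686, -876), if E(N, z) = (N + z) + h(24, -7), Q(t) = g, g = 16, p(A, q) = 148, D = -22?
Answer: 1425/1184 ≈ 1.2035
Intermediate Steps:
Q(t) = 16
h(L, a) = ⅛ (h(L, a) = 1/(-22 + 30) = 1/8 = ⅛)
E(N, z) = ⅛ + N + z (E(N, z) = (N + z) + ⅛ = ⅛ + N + z)
E(162, Q(Z))/p(-686, -876) = (⅛ + 162 + 16)/148 = (1425/8)*(1/148) = 1425/1184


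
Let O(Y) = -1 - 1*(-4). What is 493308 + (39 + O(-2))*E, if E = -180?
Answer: 485748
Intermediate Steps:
O(Y) = 3 (O(Y) = -1 + 4 = 3)
493308 + (39 + O(-2))*E = 493308 + (39 + 3)*(-180) = 493308 + 42*(-180) = 493308 - 7560 = 485748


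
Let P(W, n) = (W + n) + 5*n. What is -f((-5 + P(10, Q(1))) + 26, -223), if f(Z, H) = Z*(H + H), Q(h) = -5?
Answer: 446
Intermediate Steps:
P(W, n) = W + 6*n
f(Z, H) = 2*H*Z (f(Z, H) = Z*(2*H) = 2*H*Z)
-f((-5 + P(10, Q(1))) + 26, -223) = -2*(-223)*((-5 + (10 + 6*(-5))) + 26) = -2*(-223)*((-5 + (10 - 30)) + 26) = -2*(-223)*((-5 - 20) + 26) = -2*(-223)*(-25 + 26) = -2*(-223) = -1*(-446) = 446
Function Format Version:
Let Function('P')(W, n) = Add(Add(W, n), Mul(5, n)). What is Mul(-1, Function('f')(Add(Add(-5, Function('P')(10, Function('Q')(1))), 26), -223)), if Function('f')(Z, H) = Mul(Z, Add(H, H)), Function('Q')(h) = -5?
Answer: 446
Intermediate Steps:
Function('P')(W, n) = Add(W, Mul(6, n))
Function('f')(Z, H) = Mul(2, H, Z) (Function('f')(Z, H) = Mul(Z, Mul(2, H)) = Mul(2, H, Z))
Mul(-1, Function('f')(Add(Add(-5, Function('P')(10, Function('Q')(1))), 26), -223)) = Mul(-1, Mul(2, -223, Add(Add(-5, Add(10, Mul(6, -5))), 26))) = Mul(-1, Mul(2, -223, Add(Add(-5, Add(10, -30)), 26))) = Mul(-1, Mul(2, -223, Add(Add(-5, -20), 26))) = Mul(-1, Mul(2, -223, Add(-25, 26))) = Mul(-1, Mul(2, -223, 1)) = Mul(-1, -446) = 446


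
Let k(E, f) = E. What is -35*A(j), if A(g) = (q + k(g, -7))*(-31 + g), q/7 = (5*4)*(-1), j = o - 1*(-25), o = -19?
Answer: -117250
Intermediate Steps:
j = 6 (j = -19 - 1*(-25) = -19 + 25 = 6)
q = -140 (q = 7*((5*4)*(-1)) = 7*(20*(-1)) = 7*(-20) = -140)
A(g) = (-140 + g)*(-31 + g)
-35*A(j) = -35*(4340 + 6² - 171*6) = -35*(4340 + 36 - 1026) = -35*3350 = -117250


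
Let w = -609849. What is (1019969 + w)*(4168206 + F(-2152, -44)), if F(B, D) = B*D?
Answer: 1748298087280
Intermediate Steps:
(1019969 + w)*(4168206 + F(-2152, -44)) = (1019969 - 609849)*(4168206 - 2152*(-44)) = 410120*(4168206 + 94688) = 410120*4262894 = 1748298087280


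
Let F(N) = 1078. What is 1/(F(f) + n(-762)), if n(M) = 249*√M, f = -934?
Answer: 539/24203423 - 249*I*√762/48406846 ≈ 2.227e-5 - 0.00014199*I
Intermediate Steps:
1/(F(f) + n(-762)) = 1/(1078 + 249*√(-762)) = 1/(1078 + 249*(I*√762)) = 1/(1078 + 249*I*√762)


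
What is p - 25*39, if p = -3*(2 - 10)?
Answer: -951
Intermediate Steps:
p = 24 (p = -3*(-8) = 24)
p - 25*39 = 24 - 25*39 = 24 - 975 = -951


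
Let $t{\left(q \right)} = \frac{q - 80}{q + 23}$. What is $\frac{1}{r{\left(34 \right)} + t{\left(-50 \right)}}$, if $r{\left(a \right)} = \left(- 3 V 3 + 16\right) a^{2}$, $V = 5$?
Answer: $- \frac{27}{905018} \approx -2.9834 \cdot 10^{-5}$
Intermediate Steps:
$r{\left(a \right)} = - 29 a^{2}$ ($r{\left(a \right)} = \left(\left(-3\right) 5 \cdot 3 + 16\right) a^{2} = \left(\left(-15\right) 3 + 16\right) a^{2} = \left(-45 + 16\right) a^{2} = - 29 a^{2}$)
$t{\left(q \right)} = \frac{-80 + q}{23 + q}$
$\frac{1}{r{\left(34 \right)} + t{\left(-50 \right)}} = \frac{1}{- 29 \cdot 34^{2} + \frac{-80 - 50}{23 - 50}} = \frac{1}{\left(-29\right) 1156 + \frac{1}{-27} \left(-130\right)} = \frac{1}{-33524 - - \frac{130}{27}} = \frac{1}{-33524 + \frac{130}{27}} = \frac{1}{- \frac{905018}{27}} = - \frac{27}{905018}$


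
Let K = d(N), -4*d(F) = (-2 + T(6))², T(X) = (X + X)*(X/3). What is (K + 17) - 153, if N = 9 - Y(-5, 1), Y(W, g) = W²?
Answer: -257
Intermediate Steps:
N = -16 (N = 9 - 1*(-5)² = 9 - 1*25 = 9 - 25 = -16)
T(X) = 2*X²/3 (T(X) = (2*X)*(X*(⅓)) = (2*X)*(X/3) = 2*X²/3)
d(F) = -121 (d(F) = -(-2 + (⅔)*6²)²/4 = -(-2 + (⅔)*36)²/4 = -(-2 + 24)²/4 = -¼*22² = -¼*484 = -121)
K = -121
(K + 17) - 153 = (-121 + 17) - 153 = -104 - 153 = -257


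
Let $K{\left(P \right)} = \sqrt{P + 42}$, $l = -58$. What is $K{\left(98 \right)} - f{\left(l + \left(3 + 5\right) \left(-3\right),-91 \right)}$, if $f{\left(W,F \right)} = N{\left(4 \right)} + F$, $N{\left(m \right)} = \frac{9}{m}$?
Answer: $\frac{355}{4} + 2 \sqrt{35} \approx 100.58$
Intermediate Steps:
$K{\left(P \right)} = \sqrt{42 + P}$
$f{\left(W,F \right)} = \frac{9}{4} + F$
$K{\left(98 \right)} - f{\left(l + \left(3 + 5\right) \left(-3\right),-91 \right)} = \sqrt{42 + 98} - \left(\frac{9}{4} - 91\right) = \sqrt{140} - - \frac{355}{4} = 2 \sqrt{35} + \frac{355}{4} = \frac{355}{4} + 2 \sqrt{35}$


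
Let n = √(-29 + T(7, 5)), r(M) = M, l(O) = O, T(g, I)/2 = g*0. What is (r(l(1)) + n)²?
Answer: (1 + I*√29)² ≈ -28.0 + 10.77*I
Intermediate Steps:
T(g, I) = 0 (T(g, I) = 2*(g*0) = 2*0 = 0)
n = I*√29 (n = √(-29 + 0) = √(-29) = I*√29 ≈ 5.3852*I)
(r(l(1)) + n)² = (1 + I*√29)²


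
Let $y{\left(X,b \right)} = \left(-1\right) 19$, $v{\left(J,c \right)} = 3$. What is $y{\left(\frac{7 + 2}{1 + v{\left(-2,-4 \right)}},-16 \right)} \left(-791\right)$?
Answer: $15029$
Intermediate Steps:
$y{\left(X,b \right)} = -19$
$y{\left(\frac{7 + 2}{1 + v{\left(-2,-4 \right)}},-16 \right)} \left(-791\right) = \left(-19\right) \left(-791\right) = 15029$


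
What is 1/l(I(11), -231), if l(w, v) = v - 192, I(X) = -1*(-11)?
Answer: -1/423 ≈ -0.0023641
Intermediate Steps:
I(X) = 11
l(w, v) = -192 + v
1/l(I(11), -231) = 1/(-192 - 231) = 1/(-423) = -1/423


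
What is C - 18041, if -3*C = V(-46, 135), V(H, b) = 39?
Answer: -18054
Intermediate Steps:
C = -13 (C = -1/3*39 = -13)
C - 18041 = -13 - 18041 = -18054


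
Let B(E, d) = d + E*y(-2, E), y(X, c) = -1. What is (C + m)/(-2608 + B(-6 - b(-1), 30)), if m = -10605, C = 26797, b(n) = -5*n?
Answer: -16192/2567 ≈ -6.3078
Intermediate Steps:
B(E, d) = d - E (B(E, d) = d + E*(-1) = d - E)
(C + m)/(-2608 + B(-6 - b(-1), 30)) = (26797 - 10605)/(-2608 + (30 - (-6 - (-5)*(-1)))) = 16192/(-2608 + (30 - (-6 - 1*5))) = 16192/(-2608 + (30 - (-6 - 5))) = 16192/(-2608 + (30 - 1*(-11))) = 16192/(-2608 + (30 + 11)) = 16192/(-2608 + 41) = 16192/(-2567) = 16192*(-1/2567) = -16192/2567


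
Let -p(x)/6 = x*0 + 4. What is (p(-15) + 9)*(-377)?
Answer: 5655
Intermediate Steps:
p(x) = -24 (p(x) = -6*(x*0 + 4) = -6*(0 + 4) = -6*4 = -24)
(p(-15) + 9)*(-377) = (-24 + 9)*(-377) = -15*(-377) = 5655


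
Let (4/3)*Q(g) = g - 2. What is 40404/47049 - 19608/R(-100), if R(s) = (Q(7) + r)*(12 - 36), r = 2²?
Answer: 51669552/486173 ≈ 106.28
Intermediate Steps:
Q(g) = -3/2 + 3*g/4 (Q(g) = 3*(g - 2)/4 = 3*(-2 + g)/4 = -3/2 + 3*g/4)
r = 4
R(s) = -186 (R(s) = ((-3/2 + (¾)*7) + 4)*(12 - 36) = ((-3/2 + 21/4) + 4)*(-24) = (15/4 + 4)*(-24) = (31/4)*(-24) = -186)
40404/47049 - 19608/R(-100) = 40404/47049 - 19608/(-186) = 40404*(1/47049) - 19608*(-1/186) = 13468/15683 + 3268/31 = 51669552/486173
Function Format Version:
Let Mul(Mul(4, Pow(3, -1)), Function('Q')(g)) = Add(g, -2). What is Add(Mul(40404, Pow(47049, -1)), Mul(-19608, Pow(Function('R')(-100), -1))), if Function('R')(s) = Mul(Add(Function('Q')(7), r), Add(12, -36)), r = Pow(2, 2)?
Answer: Rational(51669552, 486173) ≈ 106.28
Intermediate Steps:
Function('Q')(g) = Add(Rational(-3, 2), Mul(Rational(3, 4), g)) (Function('Q')(g) = Mul(Rational(3, 4), Add(g, -2)) = Mul(Rational(3, 4), Add(-2, g)) = Add(Rational(-3, 2), Mul(Rational(3, 4), g)))
r = 4
Function('R')(s) = -186 (Function('R')(s) = Mul(Add(Add(Rational(-3, 2), Mul(Rational(3, 4), 7)), 4), Add(12, -36)) = Mul(Add(Add(Rational(-3, 2), Rational(21, 4)), 4), -24) = Mul(Add(Rational(15, 4), 4), -24) = Mul(Rational(31, 4), -24) = -186)
Add(Mul(40404, Pow(47049, -1)), Mul(-19608, Pow(Function('R')(-100), -1))) = Add(Mul(40404, Pow(47049, -1)), Mul(-19608, Pow(-186, -1))) = Add(Mul(40404, Rational(1, 47049)), Mul(-19608, Rational(-1, 186))) = Add(Rational(13468, 15683), Rational(3268, 31)) = Rational(51669552, 486173)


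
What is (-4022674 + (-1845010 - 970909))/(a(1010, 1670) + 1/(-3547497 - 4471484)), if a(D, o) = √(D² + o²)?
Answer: -54838547333733/244934150364277048999 - 4397492691368055860730*√38090/244934150364277048999 ≈ -3504.0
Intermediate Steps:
(-4022674 + (-1845010 - 970909))/(a(1010, 1670) + 1/(-3547497 - 4471484)) = (-4022674 + (-1845010 - 970909))/(√(1010² + 1670²) + 1/(-3547497 - 4471484)) = (-4022674 - 2815919)/(√(1020100 + 2788900) + 1/(-8018981)) = -6838593/(√3809000 - 1/8018981) = -6838593/(10*√38090 - 1/8018981) = -6838593/(-1/8018981 + 10*√38090)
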